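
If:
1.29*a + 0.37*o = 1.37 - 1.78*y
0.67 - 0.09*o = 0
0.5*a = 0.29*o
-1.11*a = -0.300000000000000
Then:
No Solution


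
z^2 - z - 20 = (z - 5)*(z + 4)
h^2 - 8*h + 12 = (h - 6)*(h - 2)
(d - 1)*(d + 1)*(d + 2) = d^3 + 2*d^2 - d - 2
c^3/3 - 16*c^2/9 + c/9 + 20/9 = (c/3 + 1/3)*(c - 5)*(c - 4/3)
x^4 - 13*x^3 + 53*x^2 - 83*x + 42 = (x - 7)*(x - 3)*(x - 2)*(x - 1)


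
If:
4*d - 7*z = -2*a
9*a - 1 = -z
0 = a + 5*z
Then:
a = 5/44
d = -17/176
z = -1/44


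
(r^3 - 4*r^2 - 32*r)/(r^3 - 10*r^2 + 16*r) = (r + 4)/(r - 2)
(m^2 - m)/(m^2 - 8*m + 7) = m/(m - 7)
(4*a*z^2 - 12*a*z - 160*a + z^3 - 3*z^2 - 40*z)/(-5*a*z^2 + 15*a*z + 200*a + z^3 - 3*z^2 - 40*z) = (4*a + z)/(-5*a + z)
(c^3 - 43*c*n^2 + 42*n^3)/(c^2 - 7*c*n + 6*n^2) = c + 7*n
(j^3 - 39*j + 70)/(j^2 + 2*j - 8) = (j^2 + 2*j - 35)/(j + 4)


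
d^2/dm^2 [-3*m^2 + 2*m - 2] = -6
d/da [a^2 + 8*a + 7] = 2*a + 8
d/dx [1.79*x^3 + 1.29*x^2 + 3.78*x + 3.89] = 5.37*x^2 + 2.58*x + 3.78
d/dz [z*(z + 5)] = 2*z + 5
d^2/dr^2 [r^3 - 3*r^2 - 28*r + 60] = 6*r - 6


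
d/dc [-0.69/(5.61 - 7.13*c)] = -4.9197/(7.13*c - 5.61)^2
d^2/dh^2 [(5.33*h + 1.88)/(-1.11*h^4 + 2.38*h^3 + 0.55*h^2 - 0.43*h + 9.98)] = (-78.805116*h^7 + 178.965744*h^6 - 12.6262020000001*h^5 - 133.72731*h^4 - 1237.99159*h^3 + 1277.420088*h^2 + 446.133012*h - 25.802908)/(1.367631*h^12 - 8.797194*h^11 + 16.829487*h^10 - 3.173923*h^9 - 52.043853*h^8 + 161.76312*h^7 - 129.208834*h^6 - 107.893605*h^5 + 383.588589*h^4 - 696.905729*h^3 - 169.876566*h^2 + 128.484516*h - 994.011992)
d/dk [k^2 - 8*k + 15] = 2*k - 8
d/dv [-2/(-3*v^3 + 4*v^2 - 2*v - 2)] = 2*(-9*v^2 + 8*v - 2)/(3*v^3 - 4*v^2 + 2*v + 2)^2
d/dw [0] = 0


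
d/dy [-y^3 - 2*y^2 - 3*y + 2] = -3*y^2 - 4*y - 3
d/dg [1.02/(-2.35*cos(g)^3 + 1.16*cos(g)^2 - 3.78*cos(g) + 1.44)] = (-7.191*cos(g)^2 + 2.3664*cos(g) - 3.8556)*sin(g)/(2.35*cos(g)^3 - 1.16*cos(g)^2 + 3.78*cos(g) - 1.44)^2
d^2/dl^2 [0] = 0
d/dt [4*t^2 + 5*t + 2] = 8*t + 5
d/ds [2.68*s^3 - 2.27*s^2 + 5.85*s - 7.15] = 8.04*s^2 - 4.54*s + 5.85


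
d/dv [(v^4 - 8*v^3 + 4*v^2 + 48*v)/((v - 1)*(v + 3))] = 2*(v^5 - v^4 - 22*v^3 + 16*v^2 - 12*v - 72)/(v^4 + 4*v^3 - 2*v^2 - 12*v + 9)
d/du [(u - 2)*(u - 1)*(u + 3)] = 3*u^2 - 7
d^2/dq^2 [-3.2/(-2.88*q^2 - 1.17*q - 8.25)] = (-53.08416*q^2 - 21.56544*q + 3.2*(5.76*q + 1.17)*(11.52*q + 2.34) - 152.064)/(2.88*q^2 + 1.17*q + 8.25)^3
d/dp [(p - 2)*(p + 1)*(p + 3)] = 3*p^2 + 4*p - 5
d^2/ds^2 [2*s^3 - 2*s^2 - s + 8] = 12*s - 4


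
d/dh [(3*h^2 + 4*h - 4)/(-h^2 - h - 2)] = (h^2 - 20*h - 12)/(h^4 + 2*h^3 + 5*h^2 + 4*h + 4)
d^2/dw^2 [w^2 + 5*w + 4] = 2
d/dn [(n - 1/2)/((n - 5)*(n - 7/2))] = (-4*n^2 + 4*n + 53)/(4*n^4 - 68*n^3 + 429*n^2 - 1190*n + 1225)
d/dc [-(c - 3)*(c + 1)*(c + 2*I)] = -3*c^2 + 4*c*(1 - I) + 3 + 4*I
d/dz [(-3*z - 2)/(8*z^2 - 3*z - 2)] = 8*z*(3*z + 4)/(64*z^4 - 48*z^3 - 23*z^2 + 12*z + 4)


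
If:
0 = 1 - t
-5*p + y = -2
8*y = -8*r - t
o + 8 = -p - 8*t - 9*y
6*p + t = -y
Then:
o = -24/11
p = 1/11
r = 125/88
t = 1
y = -17/11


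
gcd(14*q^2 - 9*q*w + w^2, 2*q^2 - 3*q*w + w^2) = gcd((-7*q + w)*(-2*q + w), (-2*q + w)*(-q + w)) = 2*q - w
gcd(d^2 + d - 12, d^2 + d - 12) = d^2 + d - 12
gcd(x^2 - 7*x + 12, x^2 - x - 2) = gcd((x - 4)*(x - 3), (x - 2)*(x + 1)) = 1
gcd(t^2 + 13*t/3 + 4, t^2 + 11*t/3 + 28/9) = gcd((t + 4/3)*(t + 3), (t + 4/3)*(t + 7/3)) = t + 4/3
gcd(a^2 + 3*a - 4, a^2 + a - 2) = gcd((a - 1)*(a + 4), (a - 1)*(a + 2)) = a - 1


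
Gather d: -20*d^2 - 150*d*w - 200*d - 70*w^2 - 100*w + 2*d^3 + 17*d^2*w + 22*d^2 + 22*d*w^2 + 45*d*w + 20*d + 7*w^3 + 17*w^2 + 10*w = 2*d^3 + d^2*(17*w + 2) + d*(22*w^2 - 105*w - 180) + 7*w^3 - 53*w^2 - 90*w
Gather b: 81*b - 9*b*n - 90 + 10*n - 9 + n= b*(81 - 9*n) + 11*n - 99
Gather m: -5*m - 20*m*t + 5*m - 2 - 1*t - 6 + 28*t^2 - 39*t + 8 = -20*m*t + 28*t^2 - 40*t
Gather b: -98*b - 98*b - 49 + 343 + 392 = 686 - 196*b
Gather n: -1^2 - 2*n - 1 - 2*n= -4*n - 2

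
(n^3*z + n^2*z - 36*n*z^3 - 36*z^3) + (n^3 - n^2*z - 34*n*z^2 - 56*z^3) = n^3*z + n^3 - 36*n*z^3 - 34*n*z^2 - 92*z^3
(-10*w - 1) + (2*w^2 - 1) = 2*w^2 - 10*w - 2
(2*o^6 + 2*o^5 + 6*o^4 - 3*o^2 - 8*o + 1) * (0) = 0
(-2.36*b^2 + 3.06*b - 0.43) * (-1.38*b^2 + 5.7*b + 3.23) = 3.2568*b^4 - 17.6748*b^3 + 10.4126*b^2 + 7.4328*b - 1.3889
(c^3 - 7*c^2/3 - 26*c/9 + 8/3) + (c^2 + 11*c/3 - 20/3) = c^3 - 4*c^2/3 + 7*c/9 - 4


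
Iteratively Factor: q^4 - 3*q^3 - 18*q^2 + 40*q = (q - 2)*(q^3 - q^2 - 20*q) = (q - 2)*(q + 4)*(q^2 - 5*q) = q*(q - 2)*(q + 4)*(q - 5)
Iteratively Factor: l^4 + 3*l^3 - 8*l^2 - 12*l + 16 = (l + 4)*(l^3 - l^2 - 4*l + 4) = (l - 2)*(l + 4)*(l^2 + l - 2) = (l - 2)*(l - 1)*(l + 4)*(l + 2)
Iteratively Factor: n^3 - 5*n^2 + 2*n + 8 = (n - 2)*(n^2 - 3*n - 4) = (n - 4)*(n - 2)*(n + 1)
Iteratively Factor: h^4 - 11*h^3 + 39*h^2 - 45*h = (h - 5)*(h^3 - 6*h^2 + 9*h) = (h - 5)*(h - 3)*(h^2 - 3*h) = h*(h - 5)*(h - 3)*(h - 3)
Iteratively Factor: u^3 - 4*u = (u)*(u^2 - 4) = u*(u + 2)*(u - 2)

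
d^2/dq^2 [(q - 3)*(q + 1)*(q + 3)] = 6*q + 2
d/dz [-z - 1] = -1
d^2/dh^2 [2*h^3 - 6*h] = 12*h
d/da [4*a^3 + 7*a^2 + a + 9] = 12*a^2 + 14*a + 1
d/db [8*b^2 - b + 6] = 16*b - 1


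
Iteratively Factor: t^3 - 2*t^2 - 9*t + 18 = (t - 3)*(t^2 + t - 6) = (t - 3)*(t - 2)*(t + 3)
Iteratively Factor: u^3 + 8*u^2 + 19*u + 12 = (u + 1)*(u^2 + 7*u + 12) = (u + 1)*(u + 4)*(u + 3)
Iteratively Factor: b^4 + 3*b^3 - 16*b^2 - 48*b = (b + 4)*(b^3 - b^2 - 12*b) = (b - 4)*(b + 4)*(b^2 + 3*b) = (b - 4)*(b + 3)*(b + 4)*(b)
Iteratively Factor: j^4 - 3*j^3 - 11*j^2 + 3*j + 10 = (j - 1)*(j^3 - 2*j^2 - 13*j - 10) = (j - 1)*(j + 2)*(j^2 - 4*j - 5) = (j - 1)*(j + 1)*(j + 2)*(j - 5)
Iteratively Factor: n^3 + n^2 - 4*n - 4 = (n - 2)*(n^2 + 3*n + 2) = (n - 2)*(n + 1)*(n + 2)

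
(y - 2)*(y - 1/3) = y^2 - 7*y/3 + 2/3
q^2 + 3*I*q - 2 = (q + I)*(q + 2*I)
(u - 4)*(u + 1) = u^2 - 3*u - 4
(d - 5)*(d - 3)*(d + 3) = d^3 - 5*d^2 - 9*d + 45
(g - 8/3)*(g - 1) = g^2 - 11*g/3 + 8/3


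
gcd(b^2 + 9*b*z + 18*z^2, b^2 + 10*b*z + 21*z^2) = b + 3*z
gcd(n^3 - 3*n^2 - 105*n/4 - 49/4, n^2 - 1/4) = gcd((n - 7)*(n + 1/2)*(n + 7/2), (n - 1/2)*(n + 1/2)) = n + 1/2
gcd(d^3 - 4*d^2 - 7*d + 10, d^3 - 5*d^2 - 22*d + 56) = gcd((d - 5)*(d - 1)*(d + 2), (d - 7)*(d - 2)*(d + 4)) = 1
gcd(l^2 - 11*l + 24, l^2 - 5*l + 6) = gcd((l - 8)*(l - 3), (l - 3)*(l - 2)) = l - 3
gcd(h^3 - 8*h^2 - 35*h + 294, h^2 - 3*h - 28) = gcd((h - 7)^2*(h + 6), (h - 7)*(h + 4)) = h - 7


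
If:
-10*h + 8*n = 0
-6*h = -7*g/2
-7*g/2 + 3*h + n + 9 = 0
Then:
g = 432/49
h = 36/7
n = 45/7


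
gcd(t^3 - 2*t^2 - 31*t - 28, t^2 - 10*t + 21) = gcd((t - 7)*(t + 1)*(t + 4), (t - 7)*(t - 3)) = t - 7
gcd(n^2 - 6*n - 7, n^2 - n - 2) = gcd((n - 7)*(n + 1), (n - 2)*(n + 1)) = n + 1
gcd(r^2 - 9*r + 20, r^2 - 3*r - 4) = r - 4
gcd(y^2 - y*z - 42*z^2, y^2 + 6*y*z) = y + 6*z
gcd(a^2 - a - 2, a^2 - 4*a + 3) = 1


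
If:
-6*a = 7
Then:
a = -7/6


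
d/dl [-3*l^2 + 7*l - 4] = 7 - 6*l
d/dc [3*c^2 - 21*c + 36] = 6*c - 21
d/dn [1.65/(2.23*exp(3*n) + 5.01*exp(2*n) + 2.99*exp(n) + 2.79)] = (-11.0385*exp(2*n) - 16.533*exp(n) - 4.9335)*exp(n)/(2.23*exp(3*n) + 5.01*exp(2*n) + 2.99*exp(n) + 2.79)^2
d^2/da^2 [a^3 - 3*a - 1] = 6*a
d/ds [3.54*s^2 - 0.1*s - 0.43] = 7.08*s - 0.1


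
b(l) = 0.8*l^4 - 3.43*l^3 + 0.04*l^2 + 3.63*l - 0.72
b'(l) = 3.2*l^3 - 10.29*l^2 + 0.08*l + 3.63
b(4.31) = 17.11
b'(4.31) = 69.03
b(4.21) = 10.64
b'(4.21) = 60.36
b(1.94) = -7.24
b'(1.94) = -11.58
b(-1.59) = 12.51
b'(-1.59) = -35.37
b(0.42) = 0.58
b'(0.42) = 2.09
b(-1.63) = 13.97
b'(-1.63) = -37.70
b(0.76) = 0.82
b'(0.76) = -0.85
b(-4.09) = 443.64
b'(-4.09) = -387.77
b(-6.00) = 1756.62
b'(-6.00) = -1058.49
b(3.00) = -17.28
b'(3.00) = -2.34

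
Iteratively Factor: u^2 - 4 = (u + 2)*(u - 2)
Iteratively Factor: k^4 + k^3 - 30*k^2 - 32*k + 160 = (k + 4)*(k^3 - 3*k^2 - 18*k + 40) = (k + 4)^2*(k^2 - 7*k + 10) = (k - 5)*(k + 4)^2*(k - 2)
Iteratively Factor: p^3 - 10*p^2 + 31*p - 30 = (p - 3)*(p^2 - 7*p + 10) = (p - 5)*(p - 3)*(p - 2)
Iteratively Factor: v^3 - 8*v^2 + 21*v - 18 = (v - 3)*(v^2 - 5*v + 6) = (v - 3)*(v - 2)*(v - 3)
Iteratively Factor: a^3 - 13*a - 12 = (a + 3)*(a^2 - 3*a - 4) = (a + 1)*(a + 3)*(a - 4)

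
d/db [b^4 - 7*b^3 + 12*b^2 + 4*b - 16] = 4*b^3 - 21*b^2 + 24*b + 4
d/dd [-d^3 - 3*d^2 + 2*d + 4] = -3*d^2 - 6*d + 2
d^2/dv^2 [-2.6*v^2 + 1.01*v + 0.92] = -5.20000000000000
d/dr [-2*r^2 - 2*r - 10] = -4*r - 2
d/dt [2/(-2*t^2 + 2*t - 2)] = (2*t - 1)/(t^2 - t + 1)^2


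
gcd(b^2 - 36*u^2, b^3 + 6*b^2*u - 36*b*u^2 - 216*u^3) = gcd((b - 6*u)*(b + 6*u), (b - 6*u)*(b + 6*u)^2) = -b^2 + 36*u^2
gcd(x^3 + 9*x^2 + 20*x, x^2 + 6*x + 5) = x + 5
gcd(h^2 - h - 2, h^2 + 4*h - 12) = h - 2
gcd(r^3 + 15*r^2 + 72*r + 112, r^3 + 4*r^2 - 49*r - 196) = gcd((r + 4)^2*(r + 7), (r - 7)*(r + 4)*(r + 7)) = r^2 + 11*r + 28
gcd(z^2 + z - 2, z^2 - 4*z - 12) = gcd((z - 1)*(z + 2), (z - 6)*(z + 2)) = z + 2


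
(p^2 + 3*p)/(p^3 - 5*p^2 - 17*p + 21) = p/(p^2 - 8*p + 7)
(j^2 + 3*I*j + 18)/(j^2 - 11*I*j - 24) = (j + 6*I)/(j - 8*I)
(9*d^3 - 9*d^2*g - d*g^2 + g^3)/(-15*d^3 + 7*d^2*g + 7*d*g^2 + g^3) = (-3*d + g)/(5*d + g)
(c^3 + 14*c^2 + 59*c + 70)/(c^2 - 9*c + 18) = (c^3 + 14*c^2 + 59*c + 70)/(c^2 - 9*c + 18)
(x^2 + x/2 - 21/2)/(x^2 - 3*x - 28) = (-2*x^2 - x + 21)/(2*(-x^2 + 3*x + 28))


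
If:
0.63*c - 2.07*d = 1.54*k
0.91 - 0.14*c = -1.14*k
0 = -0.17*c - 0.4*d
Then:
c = -0.93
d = 0.40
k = -0.91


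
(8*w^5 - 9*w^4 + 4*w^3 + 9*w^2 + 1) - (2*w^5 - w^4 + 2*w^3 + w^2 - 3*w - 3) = 6*w^5 - 8*w^4 + 2*w^3 + 8*w^2 + 3*w + 4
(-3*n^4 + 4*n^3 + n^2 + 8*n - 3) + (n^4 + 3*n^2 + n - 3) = -2*n^4 + 4*n^3 + 4*n^2 + 9*n - 6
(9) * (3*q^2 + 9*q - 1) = 27*q^2 + 81*q - 9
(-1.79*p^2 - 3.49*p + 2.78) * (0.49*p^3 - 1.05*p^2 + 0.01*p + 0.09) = -0.8771*p^5 + 0.1694*p^4 + 5.0088*p^3 - 3.115*p^2 - 0.2863*p + 0.2502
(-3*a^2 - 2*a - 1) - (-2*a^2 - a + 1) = -a^2 - a - 2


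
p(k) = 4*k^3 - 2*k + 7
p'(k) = 12*k^2 - 2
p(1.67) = 22.29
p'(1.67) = 31.47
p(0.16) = 6.70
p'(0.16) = -1.69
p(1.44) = 16.06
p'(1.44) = 22.88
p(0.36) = 6.47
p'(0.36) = -0.44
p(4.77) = 431.59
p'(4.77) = 271.03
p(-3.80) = -204.89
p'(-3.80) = 171.28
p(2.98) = 106.89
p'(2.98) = 104.56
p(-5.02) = -488.98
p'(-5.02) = 300.40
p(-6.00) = -845.00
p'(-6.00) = 430.00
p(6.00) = 859.00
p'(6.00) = 430.00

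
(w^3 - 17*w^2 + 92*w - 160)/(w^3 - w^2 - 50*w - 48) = (w^2 - 9*w + 20)/(w^2 + 7*w + 6)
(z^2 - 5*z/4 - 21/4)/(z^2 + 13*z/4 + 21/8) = 2*(z - 3)/(2*z + 3)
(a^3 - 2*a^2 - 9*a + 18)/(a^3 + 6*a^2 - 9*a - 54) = (a - 2)/(a + 6)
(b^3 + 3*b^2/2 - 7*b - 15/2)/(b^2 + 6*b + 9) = (2*b^2 - 3*b - 5)/(2*(b + 3))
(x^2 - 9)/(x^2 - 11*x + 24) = (x + 3)/(x - 8)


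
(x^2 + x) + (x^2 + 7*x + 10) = 2*x^2 + 8*x + 10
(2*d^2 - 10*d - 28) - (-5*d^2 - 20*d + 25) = 7*d^2 + 10*d - 53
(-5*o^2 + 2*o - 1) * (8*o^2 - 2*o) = -40*o^4 + 26*o^3 - 12*o^2 + 2*o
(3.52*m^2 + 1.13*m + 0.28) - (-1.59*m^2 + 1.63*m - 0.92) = 5.11*m^2 - 0.5*m + 1.2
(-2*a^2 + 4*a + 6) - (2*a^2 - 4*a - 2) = -4*a^2 + 8*a + 8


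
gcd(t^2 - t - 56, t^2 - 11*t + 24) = t - 8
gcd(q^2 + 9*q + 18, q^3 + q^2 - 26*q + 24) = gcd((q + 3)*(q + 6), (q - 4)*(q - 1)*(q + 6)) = q + 6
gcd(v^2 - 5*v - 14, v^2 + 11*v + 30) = 1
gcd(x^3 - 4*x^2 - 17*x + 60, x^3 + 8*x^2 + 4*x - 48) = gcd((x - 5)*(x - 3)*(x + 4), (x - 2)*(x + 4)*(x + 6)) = x + 4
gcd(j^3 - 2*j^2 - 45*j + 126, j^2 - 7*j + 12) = j - 3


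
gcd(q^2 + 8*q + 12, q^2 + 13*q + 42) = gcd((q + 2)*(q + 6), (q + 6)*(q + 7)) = q + 6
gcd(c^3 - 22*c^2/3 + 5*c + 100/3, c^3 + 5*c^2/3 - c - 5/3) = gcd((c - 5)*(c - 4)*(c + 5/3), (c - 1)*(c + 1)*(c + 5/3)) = c + 5/3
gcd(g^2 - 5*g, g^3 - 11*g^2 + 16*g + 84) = 1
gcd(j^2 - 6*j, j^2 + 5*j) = j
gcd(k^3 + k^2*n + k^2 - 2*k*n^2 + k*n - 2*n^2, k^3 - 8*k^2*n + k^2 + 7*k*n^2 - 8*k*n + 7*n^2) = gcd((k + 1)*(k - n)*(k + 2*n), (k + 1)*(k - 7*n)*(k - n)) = k^2 - k*n + k - n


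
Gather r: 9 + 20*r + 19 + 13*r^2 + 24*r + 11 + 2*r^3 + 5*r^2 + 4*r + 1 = 2*r^3 + 18*r^2 + 48*r + 40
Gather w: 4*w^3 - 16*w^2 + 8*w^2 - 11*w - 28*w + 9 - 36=4*w^3 - 8*w^2 - 39*w - 27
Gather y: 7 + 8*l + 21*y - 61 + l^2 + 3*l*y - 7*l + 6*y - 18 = l^2 + l + y*(3*l + 27) - 72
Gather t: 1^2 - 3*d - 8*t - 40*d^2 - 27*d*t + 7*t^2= -40*d^2 - 3*d + 7*t^2 + t*(-27*d - 8) + 1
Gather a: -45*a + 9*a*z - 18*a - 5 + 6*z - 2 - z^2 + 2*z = a*(9*z - 63) - z^2 + 8*z - 7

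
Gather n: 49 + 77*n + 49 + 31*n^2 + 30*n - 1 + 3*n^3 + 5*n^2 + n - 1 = 3*n^3 + 36*n^2 + 108*n + 96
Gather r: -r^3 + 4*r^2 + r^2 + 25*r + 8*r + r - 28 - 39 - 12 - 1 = -r^3 + 5*r^2 + 34*r - 80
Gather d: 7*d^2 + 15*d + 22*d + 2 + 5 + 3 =7*d^2 + 37*d + 10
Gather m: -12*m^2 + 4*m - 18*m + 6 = -12*m^2 - 14*m + 6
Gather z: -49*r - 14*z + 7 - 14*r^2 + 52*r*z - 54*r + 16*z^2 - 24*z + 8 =-14*r^2 - 103*r + 16*z^2 + z*(52*r - 38) + 15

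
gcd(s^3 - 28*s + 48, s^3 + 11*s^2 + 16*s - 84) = s^2 + 4*s - 12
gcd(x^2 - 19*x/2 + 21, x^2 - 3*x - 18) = x - 6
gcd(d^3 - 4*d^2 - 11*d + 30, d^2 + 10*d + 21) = d + 3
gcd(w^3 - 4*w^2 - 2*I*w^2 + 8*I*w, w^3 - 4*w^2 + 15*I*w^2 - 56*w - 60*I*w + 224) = w - 4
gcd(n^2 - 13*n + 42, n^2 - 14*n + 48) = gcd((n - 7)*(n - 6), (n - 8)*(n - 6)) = n - 6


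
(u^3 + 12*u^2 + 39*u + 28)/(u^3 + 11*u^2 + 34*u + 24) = (u + 7)/(u + 6)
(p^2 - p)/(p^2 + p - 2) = p/(p + 2)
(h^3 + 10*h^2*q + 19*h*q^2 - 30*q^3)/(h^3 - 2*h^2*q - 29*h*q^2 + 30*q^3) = (-h - 6*q)/(-h + 6*q)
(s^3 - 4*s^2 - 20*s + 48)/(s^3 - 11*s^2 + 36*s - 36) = (s + 4)/(s - 3)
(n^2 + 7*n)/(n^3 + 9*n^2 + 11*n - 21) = n/(n^2 + 2*n - 3)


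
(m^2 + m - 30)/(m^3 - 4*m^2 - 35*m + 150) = 1/(m - 5)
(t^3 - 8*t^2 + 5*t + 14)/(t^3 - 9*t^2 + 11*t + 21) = (t - 2)/(t - 3)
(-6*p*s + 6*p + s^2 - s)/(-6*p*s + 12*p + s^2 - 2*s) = (s - 1)/(s - 2)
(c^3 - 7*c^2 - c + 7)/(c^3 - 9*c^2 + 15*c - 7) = (c + 1)/(c - 1)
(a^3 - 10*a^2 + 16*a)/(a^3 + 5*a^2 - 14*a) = (a - 8)/(a + 7)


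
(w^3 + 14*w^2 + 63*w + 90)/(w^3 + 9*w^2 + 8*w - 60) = (w + 3)/(w - 2)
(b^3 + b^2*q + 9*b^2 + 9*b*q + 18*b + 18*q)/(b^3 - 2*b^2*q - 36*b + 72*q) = (-b^2 - b*q - 3*b - 3*q)/(-b^2 + 2*b*q + 6*b - 12*q)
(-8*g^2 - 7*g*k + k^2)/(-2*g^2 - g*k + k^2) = (8*g - k)/(2*g - k)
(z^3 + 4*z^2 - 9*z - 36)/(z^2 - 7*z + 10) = (z^3 + 4*z^2 - 9*z - 36)/(z^2 - 7*z + 10)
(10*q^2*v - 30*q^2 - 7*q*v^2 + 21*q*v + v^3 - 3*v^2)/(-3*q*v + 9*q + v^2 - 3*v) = (-10*q^2 + 7*q*v - v^2)/(3*q - v)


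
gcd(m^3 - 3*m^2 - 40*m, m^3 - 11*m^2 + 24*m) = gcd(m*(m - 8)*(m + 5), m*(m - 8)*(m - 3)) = m^2 - 8*m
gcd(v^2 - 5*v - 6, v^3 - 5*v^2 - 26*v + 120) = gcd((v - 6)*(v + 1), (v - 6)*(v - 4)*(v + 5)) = v - 6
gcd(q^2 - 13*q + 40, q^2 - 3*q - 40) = q - 8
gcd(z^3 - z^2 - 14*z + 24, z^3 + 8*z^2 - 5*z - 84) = z^2 + z - 12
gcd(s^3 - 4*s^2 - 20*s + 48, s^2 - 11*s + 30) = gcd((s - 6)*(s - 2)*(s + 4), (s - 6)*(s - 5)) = s - 6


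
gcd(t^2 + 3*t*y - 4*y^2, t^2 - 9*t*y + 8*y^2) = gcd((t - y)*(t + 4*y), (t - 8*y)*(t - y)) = -t + y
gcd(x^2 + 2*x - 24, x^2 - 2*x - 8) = x - 4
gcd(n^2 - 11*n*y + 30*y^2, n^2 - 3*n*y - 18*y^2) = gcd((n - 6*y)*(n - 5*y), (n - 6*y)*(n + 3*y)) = -n + 6*y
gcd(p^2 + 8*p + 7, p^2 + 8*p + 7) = p^2 + 8*p + 7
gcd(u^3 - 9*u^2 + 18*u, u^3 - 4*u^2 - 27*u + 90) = u^2 - 9*u + 18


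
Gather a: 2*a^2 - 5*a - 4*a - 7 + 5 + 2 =2*a^2 - 9*a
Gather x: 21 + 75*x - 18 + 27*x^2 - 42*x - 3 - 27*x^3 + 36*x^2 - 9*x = -27*x^3 + 63*x^2 + 24*x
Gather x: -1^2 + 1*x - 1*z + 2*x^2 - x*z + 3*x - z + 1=2*x^2 + x*(4 - z) - 2*z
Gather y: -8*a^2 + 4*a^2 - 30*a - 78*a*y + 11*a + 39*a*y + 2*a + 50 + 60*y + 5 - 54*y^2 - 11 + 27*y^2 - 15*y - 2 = -4*a^2 - 17*a - 27*y^2 + y*(45 - 39*a) + 42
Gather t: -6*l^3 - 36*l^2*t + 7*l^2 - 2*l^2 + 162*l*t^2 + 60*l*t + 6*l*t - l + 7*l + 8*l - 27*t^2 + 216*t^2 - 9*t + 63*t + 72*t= -6*l^3 + 5*l^2 + 14*l + t^2*(162*l + 189) + t*(-36*l^2 + 66*l + 126)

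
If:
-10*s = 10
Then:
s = -1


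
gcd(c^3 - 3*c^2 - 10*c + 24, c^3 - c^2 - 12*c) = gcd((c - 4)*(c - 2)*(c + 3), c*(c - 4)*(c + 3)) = c^2 - c - 12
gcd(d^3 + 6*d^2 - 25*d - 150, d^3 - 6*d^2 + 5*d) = d - 5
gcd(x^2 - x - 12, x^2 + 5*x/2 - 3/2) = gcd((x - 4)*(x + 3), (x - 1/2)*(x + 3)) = x + 3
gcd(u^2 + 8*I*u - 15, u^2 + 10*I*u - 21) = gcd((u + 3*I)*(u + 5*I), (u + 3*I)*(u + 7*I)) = u + 3*I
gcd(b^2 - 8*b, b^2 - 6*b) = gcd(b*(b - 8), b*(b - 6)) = b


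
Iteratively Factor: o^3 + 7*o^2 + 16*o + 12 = (o + 3)*(o^2 + 4*o + 4) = (o + 2)*(o + 3)*(o + 2)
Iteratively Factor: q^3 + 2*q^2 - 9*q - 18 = (q + 2)*(q^2 - 9) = (q - 3)*(q + 2)*(q + 3)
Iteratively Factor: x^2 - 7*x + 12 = (x - 3)*(x - 4)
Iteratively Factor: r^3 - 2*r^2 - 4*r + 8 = (r - 2)*(r^2 - 4) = (r - 2)*(r + 2)*(r - 2)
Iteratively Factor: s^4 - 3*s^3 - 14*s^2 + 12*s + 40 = (s + 2)*(s^3 - 5*s^2 - 4*s + 20) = (s - 5)*(s + 2)*(s^2 - 4) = (s - 5)*(s - 2)*(s + 2)*(s + 2)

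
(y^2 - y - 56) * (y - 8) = y^3 - 9*y^2 - 48*y + 448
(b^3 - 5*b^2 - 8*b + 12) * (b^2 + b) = b^5 - 4*b^4 - 13*b^3 + 4*b^2 + 12*b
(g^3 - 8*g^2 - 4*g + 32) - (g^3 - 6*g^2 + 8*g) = -2*g^2 - 12*g + 32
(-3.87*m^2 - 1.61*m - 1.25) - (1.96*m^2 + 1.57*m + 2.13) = -5.83*m^2 - 3.18*m - 3.38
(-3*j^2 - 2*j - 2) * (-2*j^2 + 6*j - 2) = 6*j^4 - 14*j^3 - 2*j^2 - 8*j + 4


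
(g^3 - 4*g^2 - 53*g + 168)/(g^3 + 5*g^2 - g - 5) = (g^3 - 4*g^2 - 53*g + 168)/(g^3 + 5*g^2 - g - 5)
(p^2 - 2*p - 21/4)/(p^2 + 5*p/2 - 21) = (p + 3/2)/(p + 6)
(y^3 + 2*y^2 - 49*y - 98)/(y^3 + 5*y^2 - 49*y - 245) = (y + 2)/(y + 5)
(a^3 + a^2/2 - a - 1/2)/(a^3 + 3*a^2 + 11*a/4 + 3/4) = 2*(a - 1)/(2*a + 3)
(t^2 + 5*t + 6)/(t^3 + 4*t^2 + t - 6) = 1/(t - 1)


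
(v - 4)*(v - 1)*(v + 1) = v^3 - 4*v^2 - v + 4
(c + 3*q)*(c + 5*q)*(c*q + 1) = c^3*q + 8*c^2*q^2 + c^2 + 15*c*q^3 + 8*c*q + 15*q^2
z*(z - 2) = z^2 - 2*z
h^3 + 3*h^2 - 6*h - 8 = (h - 2)*(h + 1)*(h + 4)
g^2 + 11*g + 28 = (g + 4)*(g + 7)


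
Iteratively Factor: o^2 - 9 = (o - 3)*(o + 3)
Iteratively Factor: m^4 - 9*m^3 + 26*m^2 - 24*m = (m)*(m^3 - 9*m^2 + 26*m - 24) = m*(m - 3)*(m^2 - 6*m + 8) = m*(m - 3)*(m - 2)*(m - 4)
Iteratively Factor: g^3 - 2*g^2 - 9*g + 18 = (g - 2)*(g^2 - 9) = (g - 3)*(g - 2)*(g + 3)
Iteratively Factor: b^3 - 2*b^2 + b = (b)*(b^2 - 2*b + 1) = b*(b - 1)*(b - 1)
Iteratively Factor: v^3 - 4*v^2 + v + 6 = (v + 1)*(v^2 - 5*v + 6) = (v - 2)*(v + 1)*(v - 3)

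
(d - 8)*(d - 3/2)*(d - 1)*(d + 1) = d^4 - 19*d^3/2 + 11*d^2 + 19*d/2 - 12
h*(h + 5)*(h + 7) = h^3 + 12*h^2 + 35*h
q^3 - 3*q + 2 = (q - 1)^2*(q + 2)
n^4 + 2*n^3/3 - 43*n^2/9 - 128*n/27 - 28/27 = (n - 7/3)*(n + 1/3)*(n + 2/3)*(n + 2)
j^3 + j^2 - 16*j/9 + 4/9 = (j - 2/3)*(j - 1/3)*(j + 2)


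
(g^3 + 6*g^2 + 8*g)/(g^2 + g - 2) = g*(g + 4)/(g - 1)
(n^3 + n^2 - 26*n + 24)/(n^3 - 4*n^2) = 1 + 5/n - 6/n^2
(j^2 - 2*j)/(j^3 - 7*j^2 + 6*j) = (j - 2)/(j^2 - 7*j + 6)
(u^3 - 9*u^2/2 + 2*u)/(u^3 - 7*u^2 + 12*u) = (u - 1/2)/(u - 3)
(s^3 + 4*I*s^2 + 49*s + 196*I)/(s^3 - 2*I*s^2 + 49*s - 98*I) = (s + 4*I)/(s - 2*I)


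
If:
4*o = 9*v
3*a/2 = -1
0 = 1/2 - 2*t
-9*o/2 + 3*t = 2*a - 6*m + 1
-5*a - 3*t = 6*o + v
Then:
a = -2/3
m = 1003/8352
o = 93/232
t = 1/4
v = 31/174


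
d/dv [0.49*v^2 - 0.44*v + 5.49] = 0.98*v - 0.44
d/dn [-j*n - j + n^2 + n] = -j + 2*n + 1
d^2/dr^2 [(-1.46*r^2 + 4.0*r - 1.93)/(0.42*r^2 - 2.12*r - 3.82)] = (-1.188768*r^3 - 16.097256*r^2 + 48.816432*r - 130.938376)/(0.074088*r^6 - 1.121904*r^5 + 3.6414*r^4 + 10.87984*r^3 - 33.1194*r^2 - 92.807664*r - 55.742968)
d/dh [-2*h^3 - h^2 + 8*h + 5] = -6*h^2 - 2*h + 8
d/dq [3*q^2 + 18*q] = 6*q + 18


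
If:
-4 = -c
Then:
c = 4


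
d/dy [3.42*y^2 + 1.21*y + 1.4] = 6.84*y + 1.21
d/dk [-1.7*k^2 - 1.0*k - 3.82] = -3.4*k - 1.0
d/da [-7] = 0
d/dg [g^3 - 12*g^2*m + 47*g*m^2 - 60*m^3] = 3*g^2 - 24*g*m + 47*m^2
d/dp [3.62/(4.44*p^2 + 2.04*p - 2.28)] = (-32.1456*p - 7.3848)/(4.44*p^2 + 2.04*p - 2.28)^2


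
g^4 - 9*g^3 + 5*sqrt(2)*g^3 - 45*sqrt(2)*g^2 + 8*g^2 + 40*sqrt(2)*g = g*(g - 8)*(g - 1)*(g + 5*sqrt(2))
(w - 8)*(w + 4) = w^2 - 4*w - 32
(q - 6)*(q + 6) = q^2 - 36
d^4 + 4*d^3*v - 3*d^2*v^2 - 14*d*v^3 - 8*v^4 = (d - 2*v)*(d + v)^2*(d + 4*v)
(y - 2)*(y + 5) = y^2 + 3*y - 10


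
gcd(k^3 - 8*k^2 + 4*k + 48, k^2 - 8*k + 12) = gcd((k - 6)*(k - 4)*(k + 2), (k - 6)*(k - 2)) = k - 6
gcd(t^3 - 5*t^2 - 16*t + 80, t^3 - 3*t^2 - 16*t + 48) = t^2 - 16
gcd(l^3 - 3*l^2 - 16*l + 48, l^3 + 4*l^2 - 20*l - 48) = l - 4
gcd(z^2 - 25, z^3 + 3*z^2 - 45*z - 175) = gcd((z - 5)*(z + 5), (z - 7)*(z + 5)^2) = z + 5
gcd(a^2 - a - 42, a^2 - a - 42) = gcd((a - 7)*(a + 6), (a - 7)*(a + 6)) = a^2 - a - 42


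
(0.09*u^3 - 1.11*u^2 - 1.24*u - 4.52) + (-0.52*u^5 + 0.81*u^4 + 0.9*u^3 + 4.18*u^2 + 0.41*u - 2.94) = -0.52*u^5 + 0.81*u^4 + 0.99*u^3 + 3.07*u^2 - 0.83*u - 7.46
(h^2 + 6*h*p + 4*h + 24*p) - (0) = h^2 + 6*h*p + 4*h + 24*p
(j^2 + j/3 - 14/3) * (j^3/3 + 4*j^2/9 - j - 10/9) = j^5/3 + 5*j^4/9 - 65*j^3/27 - 95*j^2/27 + 116*j/27 + 140/27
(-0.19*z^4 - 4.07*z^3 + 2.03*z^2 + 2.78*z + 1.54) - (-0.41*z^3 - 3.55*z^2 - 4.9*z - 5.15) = -0.19*z^4 - 3.66*z^3 + 5.58*z^2 + 7.68*z + 6.69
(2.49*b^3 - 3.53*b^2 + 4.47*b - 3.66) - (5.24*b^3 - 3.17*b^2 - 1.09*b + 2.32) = -2.75*b^3 - 0.36*b^2 + 5.56*b - 5.98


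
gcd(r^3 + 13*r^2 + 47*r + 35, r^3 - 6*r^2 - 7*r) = r + 1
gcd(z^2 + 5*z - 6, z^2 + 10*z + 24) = z + 6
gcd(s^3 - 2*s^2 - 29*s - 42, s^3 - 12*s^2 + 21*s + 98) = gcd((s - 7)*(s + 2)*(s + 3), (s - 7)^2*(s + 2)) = s^2 - 5*s - 14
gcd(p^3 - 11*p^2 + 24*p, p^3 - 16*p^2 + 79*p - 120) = p^2 - 11*p + 24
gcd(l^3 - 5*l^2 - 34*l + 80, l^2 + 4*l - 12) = l - 2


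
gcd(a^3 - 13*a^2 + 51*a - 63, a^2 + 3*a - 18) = a - 3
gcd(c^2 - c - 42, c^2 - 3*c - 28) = c - 7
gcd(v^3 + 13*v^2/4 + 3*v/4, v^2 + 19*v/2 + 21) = 1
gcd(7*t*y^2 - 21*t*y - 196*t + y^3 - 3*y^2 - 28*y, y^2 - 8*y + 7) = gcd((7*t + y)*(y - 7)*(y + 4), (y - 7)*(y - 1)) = y - 7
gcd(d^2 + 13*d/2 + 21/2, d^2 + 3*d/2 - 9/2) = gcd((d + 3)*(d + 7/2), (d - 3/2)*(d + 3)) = d + 3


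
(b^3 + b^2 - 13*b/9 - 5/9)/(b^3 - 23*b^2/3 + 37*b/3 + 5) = (3*b^2 + 2*b - 5)/(3*(b^2 - 8*b + 15))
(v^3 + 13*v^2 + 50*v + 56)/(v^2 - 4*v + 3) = (v^3 + 13*v^2 + 50*v + 56)/(v^2 - 4*v + 3)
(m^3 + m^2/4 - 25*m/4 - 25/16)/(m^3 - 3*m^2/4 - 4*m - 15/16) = (2*m + 5)/(2*m + 3)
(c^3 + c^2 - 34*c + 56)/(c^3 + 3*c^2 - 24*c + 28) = (c - 4)/(c - 2)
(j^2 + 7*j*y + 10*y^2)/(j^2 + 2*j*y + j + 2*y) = (j + 5*y)/(j + 1)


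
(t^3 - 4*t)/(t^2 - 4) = t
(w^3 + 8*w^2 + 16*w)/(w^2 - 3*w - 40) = w*(w^2 + 8*w + 16)/(w^2 - 3*w - 40)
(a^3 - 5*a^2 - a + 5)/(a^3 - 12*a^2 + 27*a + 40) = (a - 1)/(a - 8)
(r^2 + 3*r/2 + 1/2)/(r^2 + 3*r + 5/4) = 2*(r + 1)/(2*r + 5)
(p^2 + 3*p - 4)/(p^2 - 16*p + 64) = (p^2 + 3*p - 4)/(p^2 - 16*p + 64)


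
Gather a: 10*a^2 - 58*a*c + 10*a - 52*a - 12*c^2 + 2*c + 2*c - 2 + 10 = 10*a^2 + a*(-58*c - 42) - 12*c^2 + 4*c + 8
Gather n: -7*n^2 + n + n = -7*n^2 + 2*n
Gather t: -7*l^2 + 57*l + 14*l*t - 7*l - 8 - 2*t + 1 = -7*l^2 + 50*l + t*(14*l - 2) - 7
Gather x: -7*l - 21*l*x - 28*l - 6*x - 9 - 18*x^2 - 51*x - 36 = -35*l - 18*x^2 + x*(-21*l - 57) - 45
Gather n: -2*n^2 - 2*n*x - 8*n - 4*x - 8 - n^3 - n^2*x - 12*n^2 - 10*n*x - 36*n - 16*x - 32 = -n^3 + n^2*(-x - 14) + n*(-12*x - 44) - 20*x - 40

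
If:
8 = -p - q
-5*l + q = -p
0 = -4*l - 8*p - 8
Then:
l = -8/5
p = -1/5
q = -39/5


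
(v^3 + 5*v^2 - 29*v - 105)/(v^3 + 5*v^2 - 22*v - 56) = (v^2 - 2*v - 15)/(v^2 - 2*v - 8)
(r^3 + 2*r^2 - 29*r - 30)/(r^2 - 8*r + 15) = (r^2 + 7*r + 6)/(r - 3)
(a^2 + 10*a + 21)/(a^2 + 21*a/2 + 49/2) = 2*(a + 3)/(2*a + 7)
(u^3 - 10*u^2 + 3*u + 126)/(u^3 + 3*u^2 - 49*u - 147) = (u - 6)/(u + 7)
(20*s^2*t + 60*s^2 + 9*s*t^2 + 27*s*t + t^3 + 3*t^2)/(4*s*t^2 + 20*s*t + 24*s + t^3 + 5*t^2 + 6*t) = (5*s + t)/(t + 2)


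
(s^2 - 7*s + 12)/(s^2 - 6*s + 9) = (s - 4)/(s - 3)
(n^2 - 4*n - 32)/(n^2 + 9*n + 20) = (n - 8)/(n + 5)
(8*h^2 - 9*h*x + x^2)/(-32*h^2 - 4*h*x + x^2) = (-h + x)/(4*h + x)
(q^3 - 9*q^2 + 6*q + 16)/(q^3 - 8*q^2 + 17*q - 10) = (q^2 - 7*q - 8)/(q^2 - 6*q + 5)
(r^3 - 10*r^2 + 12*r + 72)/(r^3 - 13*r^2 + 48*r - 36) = (r + 2)/(r - 1)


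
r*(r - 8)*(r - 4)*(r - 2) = r^4 - 14*r^3 + 56*r^2 - 64*r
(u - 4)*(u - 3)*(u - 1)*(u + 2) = u^4 - 6*u^3 + 3*u^2 + 26*u - 24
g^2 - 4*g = g*(g - 4)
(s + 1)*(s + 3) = s^2 + 4*s + 3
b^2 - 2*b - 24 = (b - 6)*(b + 4)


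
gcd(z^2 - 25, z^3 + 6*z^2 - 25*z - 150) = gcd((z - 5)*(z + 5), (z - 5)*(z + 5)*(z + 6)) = z^2 - 25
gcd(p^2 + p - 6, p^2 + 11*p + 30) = 1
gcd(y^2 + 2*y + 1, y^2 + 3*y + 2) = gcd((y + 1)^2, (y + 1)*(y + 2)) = y + 1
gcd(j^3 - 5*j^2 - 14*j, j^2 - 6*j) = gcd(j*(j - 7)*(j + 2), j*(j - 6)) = j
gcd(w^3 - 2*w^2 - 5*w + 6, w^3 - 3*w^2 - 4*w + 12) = w^2 - w - 6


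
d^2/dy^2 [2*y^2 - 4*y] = 4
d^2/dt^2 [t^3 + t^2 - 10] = 6*t + 2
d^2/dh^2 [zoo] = 0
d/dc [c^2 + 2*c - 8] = 2*c + 2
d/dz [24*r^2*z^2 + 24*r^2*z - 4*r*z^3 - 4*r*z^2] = 4*r*(12*r*z + 6*r - 3*z^2 - 2*z)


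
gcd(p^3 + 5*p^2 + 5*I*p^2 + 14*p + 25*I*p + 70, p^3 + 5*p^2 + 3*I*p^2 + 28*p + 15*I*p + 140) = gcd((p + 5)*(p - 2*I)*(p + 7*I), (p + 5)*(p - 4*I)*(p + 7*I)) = p^2 + p*(5 + 7*I) + 35*I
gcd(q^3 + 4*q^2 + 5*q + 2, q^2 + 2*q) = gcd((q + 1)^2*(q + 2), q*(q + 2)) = q + 2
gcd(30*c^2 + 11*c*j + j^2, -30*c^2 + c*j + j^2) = 6*c + j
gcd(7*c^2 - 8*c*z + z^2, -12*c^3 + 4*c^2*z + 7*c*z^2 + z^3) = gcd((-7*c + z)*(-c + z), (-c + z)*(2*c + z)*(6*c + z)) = -c + z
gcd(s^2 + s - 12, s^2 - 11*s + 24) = s - 3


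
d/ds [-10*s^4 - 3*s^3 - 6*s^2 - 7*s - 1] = -40*s^3 - 9*s^2 - 12*s - 7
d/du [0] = 0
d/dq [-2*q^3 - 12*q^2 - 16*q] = -6*q^2 - 24*q - 16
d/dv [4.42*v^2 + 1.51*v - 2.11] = 8.84*v + 1.51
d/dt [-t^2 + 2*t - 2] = 2 - 2*t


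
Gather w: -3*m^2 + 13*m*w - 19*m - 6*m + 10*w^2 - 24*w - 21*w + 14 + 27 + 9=-3*m^2 - 25*m + 10*w^2 + w*(13*m - 45) + 50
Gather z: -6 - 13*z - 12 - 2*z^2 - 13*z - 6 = -2*z^2 - 26*z - 24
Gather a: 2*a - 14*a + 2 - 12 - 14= -12*a - 24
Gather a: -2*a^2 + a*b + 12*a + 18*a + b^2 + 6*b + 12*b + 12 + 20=-2*a^2 + a*(b + 30) + b^2 + 18*b + 32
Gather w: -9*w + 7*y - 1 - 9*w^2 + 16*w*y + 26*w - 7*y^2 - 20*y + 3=-9*w^2 + w*(16*y + 17) - 7*y^2 - 13*y + 2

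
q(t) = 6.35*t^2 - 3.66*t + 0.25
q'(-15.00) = -194.16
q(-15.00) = 1483.90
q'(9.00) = 110.64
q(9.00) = 481.66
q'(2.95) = 33.80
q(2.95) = 44.71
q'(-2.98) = -41.51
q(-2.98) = 67.55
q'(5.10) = 61.11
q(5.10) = 146.75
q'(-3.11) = -43.16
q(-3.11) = 73.05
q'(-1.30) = -20.17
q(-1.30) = 15.74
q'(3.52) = 41.04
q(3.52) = 66.05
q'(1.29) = 12.72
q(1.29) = 6.10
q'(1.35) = 13.48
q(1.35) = 6.88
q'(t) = 12.7*t - 3.66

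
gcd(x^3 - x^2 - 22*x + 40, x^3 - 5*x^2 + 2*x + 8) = x^2 - 6*x + 8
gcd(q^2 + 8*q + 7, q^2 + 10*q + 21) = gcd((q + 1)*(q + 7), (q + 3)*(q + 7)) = q + 7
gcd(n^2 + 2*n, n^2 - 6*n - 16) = n + 2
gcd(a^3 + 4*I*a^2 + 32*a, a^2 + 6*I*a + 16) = a + 8*I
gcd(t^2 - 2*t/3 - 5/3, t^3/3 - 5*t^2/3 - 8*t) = 1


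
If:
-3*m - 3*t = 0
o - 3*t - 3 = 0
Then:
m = -t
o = 3*t + 3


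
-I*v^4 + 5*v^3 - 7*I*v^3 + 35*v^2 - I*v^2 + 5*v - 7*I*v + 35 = (v + 7)*(v - I)*(v + 5*I)*(-I*v + 1)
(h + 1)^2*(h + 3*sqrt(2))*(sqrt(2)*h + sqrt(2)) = sqrt(2)*h^4 + 3*sqrt(2)*h^3 + 6*h^3 + 3*sqrt(2)*h^2 + 18*h^2 + sqrt(2)*h + 18*h + 6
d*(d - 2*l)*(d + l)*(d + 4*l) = d^4 + 3*d^3*l - 6*d^2*l^2 - 8*d*l^3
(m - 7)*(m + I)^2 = m^3 - 7*m^2 + 2*I*m^2 - m - 14*I*m + 7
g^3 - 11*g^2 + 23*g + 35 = (g - 7)*(g - 5)*(g + 1)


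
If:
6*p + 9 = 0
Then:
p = -3/2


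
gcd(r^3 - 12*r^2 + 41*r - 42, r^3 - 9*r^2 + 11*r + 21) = r^2 - 10*r + 21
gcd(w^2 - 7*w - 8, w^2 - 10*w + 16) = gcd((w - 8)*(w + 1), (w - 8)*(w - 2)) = w - 8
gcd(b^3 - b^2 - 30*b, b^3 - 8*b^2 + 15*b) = b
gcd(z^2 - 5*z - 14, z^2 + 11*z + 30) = 1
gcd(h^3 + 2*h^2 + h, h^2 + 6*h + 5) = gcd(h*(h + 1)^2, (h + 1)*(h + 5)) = h + 1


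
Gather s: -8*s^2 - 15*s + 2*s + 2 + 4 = -8*s^2 - 13*s + 6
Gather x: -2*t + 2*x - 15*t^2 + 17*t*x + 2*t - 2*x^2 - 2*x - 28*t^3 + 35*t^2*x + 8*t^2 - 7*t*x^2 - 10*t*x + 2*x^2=-28*t^3 - 7*t^2 - 7*t*x^2 + x*(35*t^2 + 7*t)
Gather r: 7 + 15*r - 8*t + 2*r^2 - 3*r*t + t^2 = 2*r^2 + r*(15 - 3*t) + t^2 - 8*t + 7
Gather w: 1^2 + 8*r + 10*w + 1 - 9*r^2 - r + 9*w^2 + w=-9*r^2 + 7*r + 9*w^2 + 11*w + 2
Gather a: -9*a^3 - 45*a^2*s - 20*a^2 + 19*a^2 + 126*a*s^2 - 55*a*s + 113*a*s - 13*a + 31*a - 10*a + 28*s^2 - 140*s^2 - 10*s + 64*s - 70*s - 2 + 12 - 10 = -9*a^3 + a^2*(-45*s - 1) + a*(126*s^2 + 58*s + 8) - 112*s^2 - 16*s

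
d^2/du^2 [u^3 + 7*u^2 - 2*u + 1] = 6*u + 14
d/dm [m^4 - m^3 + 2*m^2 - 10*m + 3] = 4*m^3 - 3*m^2 + 4*m - 10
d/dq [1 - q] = -1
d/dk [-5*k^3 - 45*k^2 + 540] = 15*k*(-k - 6)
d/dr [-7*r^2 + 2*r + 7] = 2 - 14*r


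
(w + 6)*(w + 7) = w^2 + 13*w + 42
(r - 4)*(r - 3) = r^2 - 7*r + 12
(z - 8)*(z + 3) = z^2 - 5*z - 24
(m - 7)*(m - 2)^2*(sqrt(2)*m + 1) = sqrt(2)*m^4 - 11*sqrt(2)*m^3 + m^3 - 11*m^2 + 32*sqrt(2)*m^2 - 28*sqrt(2)*m + 32*m - 28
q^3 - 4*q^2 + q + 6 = (q - 3)*(q - 2)*(q + 1)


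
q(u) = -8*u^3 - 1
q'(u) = -24*u^2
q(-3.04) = 223.76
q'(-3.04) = -221.80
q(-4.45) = 703.97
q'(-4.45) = -475.26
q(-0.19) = -0.95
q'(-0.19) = -0.87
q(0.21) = -1.07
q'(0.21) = -1.06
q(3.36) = -304.46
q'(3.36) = -270.95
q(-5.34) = 1217.19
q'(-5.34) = -684.37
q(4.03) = -524.61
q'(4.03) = -389.78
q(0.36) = -1.37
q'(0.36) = -3.11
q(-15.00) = 26999.00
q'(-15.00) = -5400.00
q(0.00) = -1.00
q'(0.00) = 0.00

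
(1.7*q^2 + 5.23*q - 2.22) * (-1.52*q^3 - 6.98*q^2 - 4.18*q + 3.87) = -2.584*q^5 - 19.8156*q^4 - 40.237*q^3 + 0.213200000000003*q^2 + 29.5197*q - 8.5914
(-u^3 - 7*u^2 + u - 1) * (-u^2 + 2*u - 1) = u^5 + 5*u^4 - 14*u^3 + 10*u^2 - 3*u + 1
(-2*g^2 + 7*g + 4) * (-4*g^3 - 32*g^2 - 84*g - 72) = 8*g^5 + 36*g^4 - 72*g^3 - 572*g^2 - 840*g - 288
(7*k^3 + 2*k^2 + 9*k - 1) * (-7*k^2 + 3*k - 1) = -49*k^5 + 7*k^4 - 64*k^3 + 32*k^2 - 12*k + 1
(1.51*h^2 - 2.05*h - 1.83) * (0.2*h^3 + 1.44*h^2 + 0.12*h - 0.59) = 0.302*h^5 + 1.7644*h^4 - 3.1368*h^3 - 3.7721*h^2 + 0.9899*h + 1.0797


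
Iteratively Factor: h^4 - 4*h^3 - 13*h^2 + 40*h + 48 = (h - 4)*(h^3 - 13*h - 12) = (h - 4)*(h + 3)*(h^2 - 3*h - 4) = (h - 4)^2*(h + 3)*(h + 1)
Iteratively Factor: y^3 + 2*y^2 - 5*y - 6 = (y + 3)*(y^2 - y - 2) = (y - 2)*(y + 3)*(y + 1)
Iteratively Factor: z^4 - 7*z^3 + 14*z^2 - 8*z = (z - 2)*(z^3 - 5*z^2 + 4*z) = z*(z - 2)*(z^2 - 5*z + 4) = z*(z - 4)*(z - 2)*(z - 1)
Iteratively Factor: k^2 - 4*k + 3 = (k - 1)*(k - 3)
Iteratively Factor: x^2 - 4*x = (x)*(x - 4)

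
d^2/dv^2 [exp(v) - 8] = exp(v)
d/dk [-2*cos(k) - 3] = 2*sin(k)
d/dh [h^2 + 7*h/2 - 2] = 2*h + 7/2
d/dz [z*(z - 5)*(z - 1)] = 3*z^2 - 12*z + 5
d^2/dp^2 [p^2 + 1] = 2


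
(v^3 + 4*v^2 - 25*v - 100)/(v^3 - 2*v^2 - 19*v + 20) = (v + 5)/(v - 1)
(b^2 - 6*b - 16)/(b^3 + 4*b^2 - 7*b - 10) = (b^2 - 6*b - 16)/(b^3 + 4*b^2 - 7*b - 10)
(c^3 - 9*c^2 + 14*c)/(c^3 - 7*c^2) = (c - 2)/c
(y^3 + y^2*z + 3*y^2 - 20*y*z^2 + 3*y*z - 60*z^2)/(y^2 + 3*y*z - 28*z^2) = (y^2 + 5*y*z + 3*y + 15*z)/(y + 7*z)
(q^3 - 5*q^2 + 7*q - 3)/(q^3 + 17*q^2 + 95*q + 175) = (q^3 - 5*q^2 + 7*q - 3)/(q^3 + 17*q^2 + 95*q + 175)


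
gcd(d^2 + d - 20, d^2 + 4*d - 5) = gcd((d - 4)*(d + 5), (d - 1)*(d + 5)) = d + 5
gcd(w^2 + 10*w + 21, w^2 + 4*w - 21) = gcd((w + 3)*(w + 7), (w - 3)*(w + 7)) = w + 7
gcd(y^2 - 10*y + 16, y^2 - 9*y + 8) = y - 8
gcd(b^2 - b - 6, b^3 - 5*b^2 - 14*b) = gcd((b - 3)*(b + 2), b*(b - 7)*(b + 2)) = b + 2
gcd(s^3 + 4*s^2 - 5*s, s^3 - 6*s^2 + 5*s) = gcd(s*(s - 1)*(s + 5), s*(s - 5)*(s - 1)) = s^2 - s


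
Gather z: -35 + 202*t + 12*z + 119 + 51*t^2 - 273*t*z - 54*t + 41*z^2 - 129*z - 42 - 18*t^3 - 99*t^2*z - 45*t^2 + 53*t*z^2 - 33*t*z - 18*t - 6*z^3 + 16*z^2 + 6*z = -18*t^3 + 6*t^2 + 130*t - 6*z^3 + z^2*(53*t + 57) + z*(-99*t^2 - 306*t - 111) + 42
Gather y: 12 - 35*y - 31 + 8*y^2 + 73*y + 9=8*y^2 + 38*y - 10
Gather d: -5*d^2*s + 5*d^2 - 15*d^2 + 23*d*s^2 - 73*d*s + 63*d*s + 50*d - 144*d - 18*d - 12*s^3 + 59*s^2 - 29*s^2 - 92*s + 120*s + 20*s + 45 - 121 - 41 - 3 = d^2*(-5*s - 10) + d*(23*s^2 - 10*s - 112) - 12*s^3 + 30*s^2 + 48*s - 120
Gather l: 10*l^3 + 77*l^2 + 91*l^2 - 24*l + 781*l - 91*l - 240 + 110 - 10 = 10*l^3 + 168*l^2 + 666*l - 140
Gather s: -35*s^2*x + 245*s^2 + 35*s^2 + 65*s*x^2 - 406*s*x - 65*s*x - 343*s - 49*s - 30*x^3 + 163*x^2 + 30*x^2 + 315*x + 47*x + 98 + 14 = s^2*(280 - 35*x) + s*(65*x^2 - 471*x - 392) - 30*x^3 + 193*x^2 + 362*x + 112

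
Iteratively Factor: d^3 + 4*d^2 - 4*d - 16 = (d + 2)*(d^2 + 2*d - 8) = (d - 2)*(d + 2)*(d + 4)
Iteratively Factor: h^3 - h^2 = (h)*(h^2 - h) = h^2*(h - 1)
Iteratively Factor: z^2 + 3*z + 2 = (z + 2)*(z + 1)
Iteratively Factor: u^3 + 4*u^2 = (u)*(u^2 + 4*u) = u^2*(u + 4)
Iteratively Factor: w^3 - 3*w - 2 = (w - 2)*(w^2 + 2*w + 1) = (w - 2)*(w + 1)*(w + 1)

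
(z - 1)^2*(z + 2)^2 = z^4 + 2*z^3 - 3*z^2 - 4*z + 4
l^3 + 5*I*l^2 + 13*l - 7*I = (l - I)^2*(l + 7*I)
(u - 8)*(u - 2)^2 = u^3 - 12*u^2 + 36*u - 32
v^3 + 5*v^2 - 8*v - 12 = (v - 2)*(v + 1)*(v + 6)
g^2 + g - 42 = (g - 6)*(g + 7)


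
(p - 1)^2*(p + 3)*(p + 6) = p^4 + 7*p^3 + p^2 - 27*p + 18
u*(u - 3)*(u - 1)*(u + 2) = u^4 - 2*u^3 - 5*u^2 + 6*u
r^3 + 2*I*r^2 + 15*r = r*(r - 3*I)*(r + 5*I)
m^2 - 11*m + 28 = (m - 7)*(m - 4)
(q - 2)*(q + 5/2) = q^2 + q/2 - 5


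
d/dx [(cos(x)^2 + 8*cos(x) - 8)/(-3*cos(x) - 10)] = (3*cos(x)^2 + 20*cos(x) + 104)*sin(x)/(3*cos(x) + 10)^2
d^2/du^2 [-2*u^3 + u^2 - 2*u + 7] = 2 - 12*u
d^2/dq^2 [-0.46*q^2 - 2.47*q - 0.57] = -0.920000000000000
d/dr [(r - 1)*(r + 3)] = 2*r + 2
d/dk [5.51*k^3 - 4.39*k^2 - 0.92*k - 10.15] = 16.53*k^2 - 8.78*k - 0.92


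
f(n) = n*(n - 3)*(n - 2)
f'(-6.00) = 174.00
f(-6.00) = -432.00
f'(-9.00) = 339.00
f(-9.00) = -1188.00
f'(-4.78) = 122.35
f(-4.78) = -252.14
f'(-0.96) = 18.36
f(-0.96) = -11.25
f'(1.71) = -2.33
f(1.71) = 0.64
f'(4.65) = 24.37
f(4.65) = 20.33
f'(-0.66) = 13.91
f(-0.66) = -6.43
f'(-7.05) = 225.61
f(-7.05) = -641.22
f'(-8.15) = 286.77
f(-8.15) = -922.36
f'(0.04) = 5.60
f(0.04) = 0.23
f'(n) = n*(n - 3) + n*(n - 2) + (n - 3)*(n - 2)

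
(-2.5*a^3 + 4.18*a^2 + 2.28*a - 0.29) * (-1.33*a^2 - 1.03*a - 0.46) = 3.325*a^5 - 2.9844*a^4 - 6.1878*a^3 - 3.8855*a^2 - 0.7501*a + 0.1334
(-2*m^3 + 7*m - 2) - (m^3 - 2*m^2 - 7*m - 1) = -3*m^3 + 2*m^2 + 14*m - 1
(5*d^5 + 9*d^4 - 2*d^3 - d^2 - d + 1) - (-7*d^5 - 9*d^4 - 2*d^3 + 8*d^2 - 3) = 12*d^5 + 18*d^4 - 9*d^2 - d + 4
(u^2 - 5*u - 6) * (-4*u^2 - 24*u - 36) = -4*u^4 - 4*u^3 + 108*u^2 + 324*u + 216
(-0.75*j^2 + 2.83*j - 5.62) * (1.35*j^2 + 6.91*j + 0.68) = -1.0125*j^4 - 1.362*j^3 + 11.4583*j^2 - 36.9098*j - 3.8216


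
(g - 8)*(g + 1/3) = g^2 - 23*g/3 - 8/3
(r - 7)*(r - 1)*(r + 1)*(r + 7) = r^4 - 50*r^2 + 49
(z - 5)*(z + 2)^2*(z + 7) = z^4 + 6*z^3 - 23*z^2 - 132*z - 140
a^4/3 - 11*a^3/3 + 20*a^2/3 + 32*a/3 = a*(a/3 + 1/3)*(a - 8)*(a - 4)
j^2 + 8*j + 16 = (j + 4)^2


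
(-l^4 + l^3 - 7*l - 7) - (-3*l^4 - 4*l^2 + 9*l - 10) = 2*l^4 + l^3 + 4*l^2 - 16*l + 3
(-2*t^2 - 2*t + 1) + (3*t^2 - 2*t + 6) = t^2 - 4*t + 7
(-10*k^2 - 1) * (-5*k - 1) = 50*k^3 + 10*k^2 + 5*k + 1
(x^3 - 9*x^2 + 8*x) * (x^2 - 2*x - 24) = x^5 - 11*x^4 + 2*x^3 + 200*x^2 - 192*x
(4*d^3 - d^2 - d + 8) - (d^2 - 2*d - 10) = 4*d^3 - 2*d^2 + d + 18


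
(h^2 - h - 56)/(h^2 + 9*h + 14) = (h - 8)/(h + 2)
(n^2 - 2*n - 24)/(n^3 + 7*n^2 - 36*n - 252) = (n + 4)/(n^2 + 13*n + 42)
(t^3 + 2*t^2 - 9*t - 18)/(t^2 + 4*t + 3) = (t^2 - t - 6)/(t + 1)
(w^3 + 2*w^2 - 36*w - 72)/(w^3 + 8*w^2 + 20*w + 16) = (w^2 - 36)/(w^2 + 6*w + 8)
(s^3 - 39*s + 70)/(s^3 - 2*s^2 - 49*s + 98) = (s - 5)/(s - 7)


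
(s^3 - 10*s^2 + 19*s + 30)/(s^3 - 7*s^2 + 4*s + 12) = (s - 5)/(s - 2)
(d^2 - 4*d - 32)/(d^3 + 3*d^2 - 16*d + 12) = (d^2 - 4*d - 32)/(d^3 + 3*d^2 - 16*d + 12)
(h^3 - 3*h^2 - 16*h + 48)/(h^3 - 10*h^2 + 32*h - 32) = (h^2 + h - 12)/(h^2 - 6*h + 8)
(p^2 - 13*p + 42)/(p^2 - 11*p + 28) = (p - 6)/(p - 4)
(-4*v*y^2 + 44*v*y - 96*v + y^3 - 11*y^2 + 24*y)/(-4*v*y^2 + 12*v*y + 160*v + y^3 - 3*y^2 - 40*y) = (y - 3)/(y + 5)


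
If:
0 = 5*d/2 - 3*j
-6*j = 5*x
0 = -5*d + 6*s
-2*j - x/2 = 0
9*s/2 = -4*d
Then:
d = 0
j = 0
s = 0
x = 0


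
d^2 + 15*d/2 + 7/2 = (d + 1/2)*(d + 7)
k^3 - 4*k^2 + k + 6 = (k - 3)*(k - 2)*(k + 1)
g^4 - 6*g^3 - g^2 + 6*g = g*(g - 6)*(g - 1)*(g + 1)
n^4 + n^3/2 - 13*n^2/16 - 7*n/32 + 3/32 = (n - 3/4)*(n - 1/4)*(n + 1/2)*(n + 1)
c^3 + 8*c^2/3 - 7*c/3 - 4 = (c - 4/3)*(c + 1)*(c + 3)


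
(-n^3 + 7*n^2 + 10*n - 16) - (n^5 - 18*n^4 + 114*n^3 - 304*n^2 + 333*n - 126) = -n^5 + 18*n^4 - 115*n^3 + 311*n^2 - 323*n + 110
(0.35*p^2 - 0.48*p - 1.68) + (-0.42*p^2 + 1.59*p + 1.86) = -0.07*p^2 + 1.11*p + 0.18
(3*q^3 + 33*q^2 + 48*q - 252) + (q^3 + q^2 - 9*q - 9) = 4*q^3 + 34*q^2 + 39*q - 261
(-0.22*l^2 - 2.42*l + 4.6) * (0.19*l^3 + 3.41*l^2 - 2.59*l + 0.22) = -0.0418*l^5 - 1.21*l^4 - 6.8084*l^3 + 21.9054*l^2 - 12.4464*l + 1.012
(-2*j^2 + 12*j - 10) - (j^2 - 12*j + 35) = -3*j^2 + 24*j - 45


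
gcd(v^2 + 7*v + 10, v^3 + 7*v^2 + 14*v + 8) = v + 2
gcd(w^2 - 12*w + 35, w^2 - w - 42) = w - 7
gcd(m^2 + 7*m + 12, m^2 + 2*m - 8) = m + 4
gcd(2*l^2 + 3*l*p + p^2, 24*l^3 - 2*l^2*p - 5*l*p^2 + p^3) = 2*l + p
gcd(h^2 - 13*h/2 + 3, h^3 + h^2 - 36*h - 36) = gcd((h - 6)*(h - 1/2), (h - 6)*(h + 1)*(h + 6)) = h - 6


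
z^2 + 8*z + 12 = (z + 2)*(z + 6)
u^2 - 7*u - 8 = (u - 8)*(u + 1)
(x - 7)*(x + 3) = x^2 - 4*x - 21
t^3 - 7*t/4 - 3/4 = (t - 3/2)*(t + 1/2)*(t + 1)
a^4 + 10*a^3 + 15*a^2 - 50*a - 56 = (a - 2)*(a + 1)*(a + 4)*(a + 7)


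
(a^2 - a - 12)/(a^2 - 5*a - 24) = (a - 4)/(a - 8)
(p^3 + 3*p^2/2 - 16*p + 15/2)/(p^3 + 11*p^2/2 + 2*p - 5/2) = (p - 3)/(p + 1)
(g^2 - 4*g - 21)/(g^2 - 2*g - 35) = (g + 3)/(g + 5)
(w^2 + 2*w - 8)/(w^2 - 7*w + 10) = (w + 4)/(w - 5)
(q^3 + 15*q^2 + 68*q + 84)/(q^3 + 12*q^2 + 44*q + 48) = (q + 7)/(q + 4)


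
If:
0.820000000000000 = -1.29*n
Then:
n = -0.64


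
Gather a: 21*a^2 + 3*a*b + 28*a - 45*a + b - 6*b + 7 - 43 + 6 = 21*a^2 + a*(3*b - 17) - 5*b - 30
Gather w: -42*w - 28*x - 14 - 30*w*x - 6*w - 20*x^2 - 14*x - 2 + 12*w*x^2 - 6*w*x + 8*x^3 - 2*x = w*(12*x^2 - 36*x - 48) + 8*x^3 - 20*x^2 - 44*x - 16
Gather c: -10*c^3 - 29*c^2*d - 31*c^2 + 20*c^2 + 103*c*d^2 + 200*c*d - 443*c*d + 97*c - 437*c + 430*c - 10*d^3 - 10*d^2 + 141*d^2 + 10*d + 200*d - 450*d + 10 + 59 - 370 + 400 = -10*c^3 + c^2*(-29*d - 11) + c*(103*d^2 - 243*d + 90) - 10*d^3 + 131*d^2 - 240*d + 99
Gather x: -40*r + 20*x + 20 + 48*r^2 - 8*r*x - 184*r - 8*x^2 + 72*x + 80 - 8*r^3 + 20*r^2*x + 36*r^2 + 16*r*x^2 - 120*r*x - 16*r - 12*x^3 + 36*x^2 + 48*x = -8*r^3 + 84*r^2 - 240*r - 12*x^3 + x^2*(16*r + 28) + x*(20*r^2 - 128*r + 140) + 100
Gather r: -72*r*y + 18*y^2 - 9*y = -72*r*y + 18*y^2 - 9*y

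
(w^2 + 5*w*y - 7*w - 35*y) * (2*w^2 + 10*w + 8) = 2*w^4 + 10*w^3*y - 4*w^3 - 20*w^2*y - 62*w^2 - 310*w*y - 56*w - 280*y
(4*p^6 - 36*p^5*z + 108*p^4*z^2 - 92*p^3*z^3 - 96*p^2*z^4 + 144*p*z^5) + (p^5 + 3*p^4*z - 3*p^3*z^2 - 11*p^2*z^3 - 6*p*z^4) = 4*p^6 - 36*p^5*z + p^5 + 108*p^4*z^2 + 3*p^4*z - 92*p^3*z^3 - 3*p^3*z^2 - 96*p^2*z^4 - 11*p^2*z^3 + 144*p*z^5 - 6*p*z^4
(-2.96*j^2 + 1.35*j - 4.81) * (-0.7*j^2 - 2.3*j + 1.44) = 2.072*j^4 + 5.863*j^3 - 4.0004*j^2 + 13.007*j - 6.9264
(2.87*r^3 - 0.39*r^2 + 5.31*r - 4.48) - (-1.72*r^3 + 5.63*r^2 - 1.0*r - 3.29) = 4.59*r^3 - 6.02*r^2 + 6.31*r - 1.19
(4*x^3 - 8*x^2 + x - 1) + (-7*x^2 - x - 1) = 4*x^3 - 15*x^2 - 2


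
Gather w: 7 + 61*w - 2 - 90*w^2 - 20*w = -90*w^2 + 41*w + 5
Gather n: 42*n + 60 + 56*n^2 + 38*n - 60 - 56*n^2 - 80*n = 0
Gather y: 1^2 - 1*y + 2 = 3 - y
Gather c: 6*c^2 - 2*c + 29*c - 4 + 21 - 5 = 6*c^2 + 27*c + 12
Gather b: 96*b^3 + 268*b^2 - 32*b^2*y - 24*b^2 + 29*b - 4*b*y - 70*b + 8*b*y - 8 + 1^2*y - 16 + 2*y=96*b^3 + b^2*(244 - 32*y) + b*(4*y - 41) + 3*y - 24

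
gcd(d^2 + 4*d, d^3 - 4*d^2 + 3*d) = d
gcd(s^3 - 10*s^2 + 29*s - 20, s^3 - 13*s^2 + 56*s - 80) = s^2 - 9*s + 20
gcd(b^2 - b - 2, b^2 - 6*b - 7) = b + 1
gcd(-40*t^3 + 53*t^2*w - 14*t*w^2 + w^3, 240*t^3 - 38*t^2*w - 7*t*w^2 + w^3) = 40*t^2 - 13*t*w + w^2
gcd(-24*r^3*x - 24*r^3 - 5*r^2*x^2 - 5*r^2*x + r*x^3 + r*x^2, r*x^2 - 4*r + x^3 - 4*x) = 1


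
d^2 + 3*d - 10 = (d - 2)*(d + 5)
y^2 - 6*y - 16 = (y - 8)*(y + 2)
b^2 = b^2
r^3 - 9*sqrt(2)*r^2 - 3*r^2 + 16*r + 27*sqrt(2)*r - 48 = (r - 3)*(r - 8*sqrt(2))*(r - sqrt(2))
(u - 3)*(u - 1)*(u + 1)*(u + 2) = u^4 - u^3 - 7*u^2 + u + 6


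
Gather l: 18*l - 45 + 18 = 18*l - 27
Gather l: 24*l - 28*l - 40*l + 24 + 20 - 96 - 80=-44*l - 132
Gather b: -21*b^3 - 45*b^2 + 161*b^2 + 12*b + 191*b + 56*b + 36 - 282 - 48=-21*b^3 + 116*b^2 + 259*b - 294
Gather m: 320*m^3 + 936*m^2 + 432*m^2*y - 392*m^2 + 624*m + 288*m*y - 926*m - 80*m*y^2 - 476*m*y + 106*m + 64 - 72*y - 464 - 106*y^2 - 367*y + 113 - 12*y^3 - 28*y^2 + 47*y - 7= 320*m^3 + m^2*(432*y + 544) + m*(-80*y^2 - 188*y - 196) - 12*y^3 - 134*y^2 - 392*y - 294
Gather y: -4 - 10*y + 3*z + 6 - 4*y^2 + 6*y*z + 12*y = -4*y^2 + y*(6*z + 2) + 3*z + 2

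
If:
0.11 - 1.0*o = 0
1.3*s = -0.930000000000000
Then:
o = 0.11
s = -0.72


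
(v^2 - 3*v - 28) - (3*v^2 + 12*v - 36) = -2*v^2 - 15*v + 8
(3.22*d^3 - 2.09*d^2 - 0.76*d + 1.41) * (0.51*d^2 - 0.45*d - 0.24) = 1.6422*d^5 - 2.5149*d^4 - 0.2199*d^3 + 1.5627*d^2 - 0.4521*d - 0.3384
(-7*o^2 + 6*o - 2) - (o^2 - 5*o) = -8*o^2 + 11*o - 2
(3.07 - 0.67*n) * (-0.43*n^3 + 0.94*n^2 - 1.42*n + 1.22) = 0.2881*n^4 - 1.9499*n^3 + 3.8372*n^2 - 5.1768*n + 3.7454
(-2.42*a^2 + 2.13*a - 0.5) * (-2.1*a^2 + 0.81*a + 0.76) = 5.082*a^4 - 6.4332*a^3 + 0.9361*a^2 + 1.2138*a - 0.38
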